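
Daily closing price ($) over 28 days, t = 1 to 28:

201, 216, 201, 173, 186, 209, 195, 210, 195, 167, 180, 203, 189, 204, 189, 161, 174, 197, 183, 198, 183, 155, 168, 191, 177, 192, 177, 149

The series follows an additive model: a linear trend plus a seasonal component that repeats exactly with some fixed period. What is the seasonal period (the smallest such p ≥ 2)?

First differences y_{t+1} − y_t: 15, -15, -28, 13, 23, -14, 15, -15, -28, 13, 23, -14, 15, -15, …
The difference pattern repeats every 6 terms and not for any smaller step, so p = 6.

6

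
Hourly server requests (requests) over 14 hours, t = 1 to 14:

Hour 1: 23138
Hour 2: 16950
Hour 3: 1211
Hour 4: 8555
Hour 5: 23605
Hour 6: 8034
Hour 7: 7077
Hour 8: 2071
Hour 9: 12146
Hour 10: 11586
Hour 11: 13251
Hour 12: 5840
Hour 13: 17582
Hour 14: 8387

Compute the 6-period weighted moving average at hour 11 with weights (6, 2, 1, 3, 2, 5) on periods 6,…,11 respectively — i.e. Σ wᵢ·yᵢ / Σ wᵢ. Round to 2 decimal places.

Weighted sum: 6·8034 + 2·7077 + 1·2071 + 3·12146 + 2·11586 + 5·13251 = 48204 + 14154 + 2071 + 36438 + 23172 + 66255 = 190294
Weight total: 6 + 2 + 1 + 3 + 2 + 5 = 19
WMA = 190294 / 19 = 10015.47

10015.47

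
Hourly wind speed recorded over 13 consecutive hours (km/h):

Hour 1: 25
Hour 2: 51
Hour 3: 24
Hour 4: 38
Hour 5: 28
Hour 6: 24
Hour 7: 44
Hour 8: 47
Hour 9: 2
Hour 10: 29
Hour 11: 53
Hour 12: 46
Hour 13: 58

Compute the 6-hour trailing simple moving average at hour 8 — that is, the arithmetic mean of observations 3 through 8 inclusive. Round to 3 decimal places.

34.167

Sum of periods 3–8: 24 + 38 + 28 + 24 + 44 + 47 = 205
Divide by 6: 205 / 6 = 34.167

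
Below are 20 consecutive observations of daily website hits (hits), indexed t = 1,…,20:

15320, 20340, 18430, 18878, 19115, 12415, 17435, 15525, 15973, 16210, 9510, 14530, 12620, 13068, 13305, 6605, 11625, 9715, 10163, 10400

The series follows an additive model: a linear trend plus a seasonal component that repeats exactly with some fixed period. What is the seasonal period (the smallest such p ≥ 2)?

5

First differences y_{t+1} − y_t: 5020, -1910, 448, 237, -6700, 5020, -1910, 448, 237, -6700, 5020, -1910, …
The difference pattern repeats every 5 terms and not for any smaller step, so p = 5.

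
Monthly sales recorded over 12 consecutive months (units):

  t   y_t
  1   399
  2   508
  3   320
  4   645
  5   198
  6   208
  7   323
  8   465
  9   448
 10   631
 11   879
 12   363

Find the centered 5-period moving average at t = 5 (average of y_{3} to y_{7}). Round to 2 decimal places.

Sum of periods 3–7: 320 + 645 + 198 + 208 + 323 = 1694
Divide by 5: 1694 / 5 = 338.80

338.80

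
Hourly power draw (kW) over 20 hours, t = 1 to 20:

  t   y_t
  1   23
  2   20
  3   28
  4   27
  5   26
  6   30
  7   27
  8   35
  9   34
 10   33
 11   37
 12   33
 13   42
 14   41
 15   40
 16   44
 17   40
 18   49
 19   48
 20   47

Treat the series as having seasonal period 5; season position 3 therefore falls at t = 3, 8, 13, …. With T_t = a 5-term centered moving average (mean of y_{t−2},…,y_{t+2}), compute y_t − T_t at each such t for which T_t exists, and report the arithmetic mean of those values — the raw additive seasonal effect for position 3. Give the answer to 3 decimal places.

Season position 3 occurs at t = 3, 8, 13, 18 (where T_t is defined).
t=3: T_3 = 24.80000; y_3 − T_3 = 28 − 24.80000 = 3.20000
t=8: T_8 = 31.80000; y_8 − T_8 = 35 − 31.80000 = 3.20000
t=13: T_13 = 38.60000; y_13 − T_13 = 42 − 38.60000 = 3.40000
t=18: T_18 = 45.60000; y_18 − T_18 = 49 − 45.60000 = 3.40000
Mean deviation: (3.20000 + 3.20000 + 3.40000 + 3.40000) / 4 = 3.300

3.300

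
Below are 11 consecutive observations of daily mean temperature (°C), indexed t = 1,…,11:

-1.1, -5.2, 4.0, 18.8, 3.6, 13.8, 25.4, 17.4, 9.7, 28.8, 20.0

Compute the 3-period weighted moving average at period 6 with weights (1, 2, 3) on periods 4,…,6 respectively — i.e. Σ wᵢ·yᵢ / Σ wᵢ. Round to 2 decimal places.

11.23

Weighted sum: 1·18.8 + 2·3.6 + 3·13.8 = 18.8 + 7.2 + 41.4 = 67.4
Weight total: 1 + 2 + 3 = 6
WMA = 67.4 / 6 = 11.23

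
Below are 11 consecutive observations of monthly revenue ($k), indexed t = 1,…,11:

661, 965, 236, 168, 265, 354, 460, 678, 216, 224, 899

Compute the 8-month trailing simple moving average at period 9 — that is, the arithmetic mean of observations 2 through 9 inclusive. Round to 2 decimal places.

Sum of periods 2–9: 965 + 236 + 168 + 265 + 354 + 460 + 678 + 216 = 3342
Divide by 8: 3342 / 8 = 417.75

417.75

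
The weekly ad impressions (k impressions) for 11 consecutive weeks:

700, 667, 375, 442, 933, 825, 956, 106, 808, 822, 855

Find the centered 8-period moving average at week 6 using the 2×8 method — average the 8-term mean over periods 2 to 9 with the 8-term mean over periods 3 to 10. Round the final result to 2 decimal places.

648.69

Sum over 2–9: 667 + 375 + 442 + 933 + 825 + 956 + 106 + 808 = 5112
Sum over 3–10: 375 + 442 + 933 + 825 + 956 + 106 + 808 + 822 = 5267
CMA at t=6 = (5112 + 5267) / (2·8) = 10379 / 16 = 648.69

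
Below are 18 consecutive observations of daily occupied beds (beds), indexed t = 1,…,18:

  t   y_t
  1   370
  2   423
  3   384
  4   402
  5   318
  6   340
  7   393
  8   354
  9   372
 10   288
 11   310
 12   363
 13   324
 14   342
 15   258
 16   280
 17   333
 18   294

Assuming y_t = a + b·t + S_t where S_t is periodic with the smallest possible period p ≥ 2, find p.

5

First differences y_{t+1} − y_t: 53, -39, 18, -84, 22, 53, -39, 18, -84, 22, 53, -39, …
The difference pattern repeats every 5 terms and not for any smaller step, so p = 5.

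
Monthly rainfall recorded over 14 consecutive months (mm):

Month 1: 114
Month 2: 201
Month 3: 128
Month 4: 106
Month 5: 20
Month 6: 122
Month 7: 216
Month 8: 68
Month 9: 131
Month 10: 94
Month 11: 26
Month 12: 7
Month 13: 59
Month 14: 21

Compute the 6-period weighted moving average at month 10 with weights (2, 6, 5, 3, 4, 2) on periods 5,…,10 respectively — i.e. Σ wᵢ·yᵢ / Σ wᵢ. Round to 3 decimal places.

125.818

Weighted sum: 2·20 + 6·122 + 5·216 + 3·68 + 4·131 + 2·94 = 40 + 732 + 1080 + 204 + 524 + 188 = 2768
Weight total: 2 + 6 + 5 + 3 + 4 + 2 = 22
WMA = 2768 / 22 = 125.818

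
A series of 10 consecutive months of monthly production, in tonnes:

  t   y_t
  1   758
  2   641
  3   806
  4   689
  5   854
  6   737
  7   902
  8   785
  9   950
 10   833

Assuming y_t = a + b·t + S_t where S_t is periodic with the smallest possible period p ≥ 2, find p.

First differences y_{t+1} − y_t: -117, 165, -117, 165, -117, 165, …
The difference pattern repeats every 2 terms and not for any smaller step, so p = 2.

2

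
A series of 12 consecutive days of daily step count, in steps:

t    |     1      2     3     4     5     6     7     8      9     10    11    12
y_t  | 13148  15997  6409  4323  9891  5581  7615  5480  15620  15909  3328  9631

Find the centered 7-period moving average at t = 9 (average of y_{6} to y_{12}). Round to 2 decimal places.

9023.43

Sum of periods 6–12: 5581 + 7615 + 5480 + 15620 + 15909 + 3328 + 9631 = 63164
Divide by 7: 63164 / 7 = 9023.43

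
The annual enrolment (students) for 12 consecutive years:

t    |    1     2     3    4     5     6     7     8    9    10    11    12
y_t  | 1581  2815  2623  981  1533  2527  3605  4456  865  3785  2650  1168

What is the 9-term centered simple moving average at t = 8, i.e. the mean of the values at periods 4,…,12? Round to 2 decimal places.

2396.67

Sum of periods 4–12: 981 + 1533 + 2527 + 3605 + 4456 + 865 + 3785 + 2650 + 1168 = 21570
Divide by 9: 21570 / 9 = 2396.67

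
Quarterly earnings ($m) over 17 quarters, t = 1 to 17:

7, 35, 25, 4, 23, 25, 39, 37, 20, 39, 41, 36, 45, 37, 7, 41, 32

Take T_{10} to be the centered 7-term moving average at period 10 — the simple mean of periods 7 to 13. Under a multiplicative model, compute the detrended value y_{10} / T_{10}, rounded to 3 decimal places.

1.062

Trend T_10 = (39 + 37 + 20 + 39 + 41 + 36 + 45) / 7 = 257/7 = 36.71429
Ratio to trend: 39 / 36.71429 = 1.062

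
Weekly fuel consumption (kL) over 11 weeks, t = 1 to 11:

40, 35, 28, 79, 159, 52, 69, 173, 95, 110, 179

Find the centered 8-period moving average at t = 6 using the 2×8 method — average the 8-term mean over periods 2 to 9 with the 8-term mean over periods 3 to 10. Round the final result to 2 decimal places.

Sum over 2–9: 35 + 28 + 79 + 159 + 52 + 69 + 173 + 95 = 690
Sum over 3–10: 28 + 79 + 159 + 52 + 69 + 173 + 95 + 110 = 765
CMA at t=6 = (690 + 765) / (2·8) = 1455 / 16 = 90.94

90.94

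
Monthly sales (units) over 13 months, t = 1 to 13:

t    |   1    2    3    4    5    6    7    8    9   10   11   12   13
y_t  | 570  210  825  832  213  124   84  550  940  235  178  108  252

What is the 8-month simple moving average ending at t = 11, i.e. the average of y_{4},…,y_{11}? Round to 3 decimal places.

394.500

Sum of periods 4–11: 832 + 213 + 124 + 84 + 550 + 940 + 235 + 178 = 3156
Divide by 8: 3156 / 8 = 394.500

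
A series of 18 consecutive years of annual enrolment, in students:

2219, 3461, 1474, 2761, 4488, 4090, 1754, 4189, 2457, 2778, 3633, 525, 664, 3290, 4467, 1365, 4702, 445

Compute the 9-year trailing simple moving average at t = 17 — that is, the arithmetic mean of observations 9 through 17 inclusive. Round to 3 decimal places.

Sum of periods 9–17: 2457 + 2778 + 3633 + 525 + 664 + 3290 + 4467 + 1365 + 4702 = 23881
Divide by 9: 23881 / 9 = 2653.444

2653.444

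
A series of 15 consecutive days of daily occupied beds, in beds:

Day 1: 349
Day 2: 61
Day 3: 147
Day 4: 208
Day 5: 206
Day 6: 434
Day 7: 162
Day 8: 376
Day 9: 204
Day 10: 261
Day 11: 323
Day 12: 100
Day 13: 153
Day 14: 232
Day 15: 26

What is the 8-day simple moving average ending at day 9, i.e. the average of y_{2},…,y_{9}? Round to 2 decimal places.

Sum of periods 2–9: 61 + 147 + 208 + 206 + 434 + 162 + 376 + 204 = 1798
Divide by 8: 1798 / 8 = 224.75

224.75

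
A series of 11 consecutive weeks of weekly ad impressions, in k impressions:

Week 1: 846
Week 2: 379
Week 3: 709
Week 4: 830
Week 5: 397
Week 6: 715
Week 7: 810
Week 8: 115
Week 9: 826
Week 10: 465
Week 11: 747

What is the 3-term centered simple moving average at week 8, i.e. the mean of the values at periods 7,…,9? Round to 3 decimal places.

Sum of periods 7–9: 810 + 115 + 826 = 1751
Divide by 3: 1751 / 3 = 583.667

583.667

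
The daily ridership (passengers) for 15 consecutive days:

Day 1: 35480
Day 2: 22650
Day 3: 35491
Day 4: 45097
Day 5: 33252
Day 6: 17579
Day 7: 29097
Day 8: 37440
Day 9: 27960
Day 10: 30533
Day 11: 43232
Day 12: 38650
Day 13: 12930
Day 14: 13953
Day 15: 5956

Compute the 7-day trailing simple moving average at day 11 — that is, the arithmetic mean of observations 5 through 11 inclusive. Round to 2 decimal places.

Sum of periods 5–11: 33252 + 17579 + 29097 + 37440 + 27960 + 30533 + 43232 = 219093
Divide by 7: 219093 / 7 = 31299.00

31299.00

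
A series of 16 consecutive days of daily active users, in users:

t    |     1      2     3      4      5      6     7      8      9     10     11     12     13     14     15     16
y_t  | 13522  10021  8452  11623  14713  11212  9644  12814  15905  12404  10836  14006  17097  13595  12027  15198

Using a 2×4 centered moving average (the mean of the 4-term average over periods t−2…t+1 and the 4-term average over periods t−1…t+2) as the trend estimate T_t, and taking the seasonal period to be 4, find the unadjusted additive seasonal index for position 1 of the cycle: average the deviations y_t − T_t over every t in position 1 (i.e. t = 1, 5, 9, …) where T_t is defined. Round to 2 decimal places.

Season position 1 occurs at t = 5, 9, 13 (where T_t is defined).
t=5: T_5 = 11649.0000; y_5 − T_5 = 14713 − 11649.0000 = 3064.0000
t=9: T_9 = 12840.7500; y_9 − T_9 = 15905 − 12840.7500 = 3064.2500
t=13: T_13 = 14032.3750; y_13 − T_13 = 17097 − 14032.3750 = 3064.6250
Mean deviation: (3064.0000 + 3064.2500 + 3064.6250) / 3 = 3064.29

3064.29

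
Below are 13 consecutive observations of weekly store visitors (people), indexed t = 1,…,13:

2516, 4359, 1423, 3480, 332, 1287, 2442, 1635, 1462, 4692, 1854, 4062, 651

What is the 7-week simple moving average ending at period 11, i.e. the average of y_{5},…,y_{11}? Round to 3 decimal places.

Sum of periods 5–11: 332 + 1287 + 2442 + 1635 + 1462 + 4692 + 1854 = 13704
Divide by 7: 13704 / 7 = 1957.714

1957.714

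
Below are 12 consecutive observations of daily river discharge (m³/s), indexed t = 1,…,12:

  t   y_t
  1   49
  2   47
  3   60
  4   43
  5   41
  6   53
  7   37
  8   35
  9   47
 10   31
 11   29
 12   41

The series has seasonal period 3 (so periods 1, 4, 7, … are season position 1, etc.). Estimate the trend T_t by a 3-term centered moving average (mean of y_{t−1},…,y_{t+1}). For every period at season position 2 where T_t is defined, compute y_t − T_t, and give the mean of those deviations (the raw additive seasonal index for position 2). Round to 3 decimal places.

Season position 2 occurs at t = 2, 5, 8, 11 (where T_t is defined).
t=2: T_2 = 52.00000; y_2 − T_2 = 47 − 52.00000 = -5.00000
t=5: T_5 = 45.66667; y_5 − T_5 = 41 − 45.66667 = -4.66667
t=8: T_8 = 39.66667; y_8 − T_8 = 35 − 39.66667 = -4.66667
t=11: T_11 = 33.66667; y_11 − T_11 = 29 − 33.66667 = -4.66667
Mean deviation: (-5.00000 + -4.66667 + -4.66667 + -4.66667) / 4 = -4.750

-4.750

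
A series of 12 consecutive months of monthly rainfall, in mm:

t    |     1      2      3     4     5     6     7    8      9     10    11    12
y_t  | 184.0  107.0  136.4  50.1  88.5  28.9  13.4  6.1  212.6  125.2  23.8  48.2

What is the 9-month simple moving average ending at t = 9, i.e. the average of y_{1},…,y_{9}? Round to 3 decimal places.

91.889

Sum of periods 1–9: 184.0 + 107.0 + 136.4 + 50.1 + 88.5 + 28.9 + 13.4 + 6.1 + 212.6 = 827.0
Divide by 9: 827.0 / 9 = 91.889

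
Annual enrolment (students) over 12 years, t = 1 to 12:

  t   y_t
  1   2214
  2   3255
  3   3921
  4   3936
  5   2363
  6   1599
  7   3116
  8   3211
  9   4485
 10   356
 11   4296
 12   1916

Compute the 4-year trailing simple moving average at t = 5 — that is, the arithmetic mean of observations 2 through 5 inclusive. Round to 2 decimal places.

Sum of periods 2–5: 3255 + 3921 + 3936 + 2363 = 13475
Divide by 4: 13475 / 4 = 3368.75

3368.75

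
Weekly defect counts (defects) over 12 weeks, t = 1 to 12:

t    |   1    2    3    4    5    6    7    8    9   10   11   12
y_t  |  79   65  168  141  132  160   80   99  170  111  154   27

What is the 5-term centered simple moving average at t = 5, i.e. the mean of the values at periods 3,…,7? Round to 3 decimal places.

136.200

Sum of periods 3–7: 168 + 141 + 132 + 160 + 80 = 681
Divide by 5: 681 / 5 = 136.200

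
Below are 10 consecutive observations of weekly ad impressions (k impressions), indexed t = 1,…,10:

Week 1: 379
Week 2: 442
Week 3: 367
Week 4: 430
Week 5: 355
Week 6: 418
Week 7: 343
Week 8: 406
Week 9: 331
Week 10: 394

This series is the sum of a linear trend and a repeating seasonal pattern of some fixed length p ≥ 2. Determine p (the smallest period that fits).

2

First differences y_{t+1} − y_t: 63, -75, 63, -75, 63, -75, …
The difference pattern repeats every 2 terms and not for any smaller step, so p = 2.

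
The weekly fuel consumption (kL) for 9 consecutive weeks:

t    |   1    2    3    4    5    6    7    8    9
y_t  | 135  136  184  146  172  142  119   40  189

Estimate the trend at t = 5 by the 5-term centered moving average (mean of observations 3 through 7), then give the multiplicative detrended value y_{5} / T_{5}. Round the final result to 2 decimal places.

Trend T_5 = (184 + 146 + 172 + 142 + 119) / 5 = 763/5 = 152.6000
Ratio to trend: 172 / 152.6000 = 1.13

1.13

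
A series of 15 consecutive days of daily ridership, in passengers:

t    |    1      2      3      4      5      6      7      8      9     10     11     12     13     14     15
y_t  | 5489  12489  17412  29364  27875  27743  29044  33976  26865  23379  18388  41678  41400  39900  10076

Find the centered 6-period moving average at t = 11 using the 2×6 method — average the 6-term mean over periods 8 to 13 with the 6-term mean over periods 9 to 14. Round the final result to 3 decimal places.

Sum over 8–13: 33976 + 26865 + 23379 + 18388 + 41678 + 41400 = 185686
Sum over 9–14: 26865 + 23379 + 18388 + 41678 + 41400 + 39900 = 191610
CMA at t=11 = (185686 + 191610) / (2·6) = 377296 / 12 = 31441.333

31441.333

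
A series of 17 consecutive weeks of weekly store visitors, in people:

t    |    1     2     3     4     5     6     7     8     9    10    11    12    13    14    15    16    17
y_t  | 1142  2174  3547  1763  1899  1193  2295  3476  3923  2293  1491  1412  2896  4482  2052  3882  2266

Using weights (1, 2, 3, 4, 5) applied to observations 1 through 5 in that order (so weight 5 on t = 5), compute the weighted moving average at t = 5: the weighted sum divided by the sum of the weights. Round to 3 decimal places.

Weighted sum: 1·1142 + 2·2174 + 3·3547 + 4·1763 + 5·1899 = 1142 + 4348 + 10641 + 7052 + 9495 = 32678
Weight total: 1 + 2 + 3 + 4 + 5 = 15
WMA = 32678 / 15 = 2178.533

2178.533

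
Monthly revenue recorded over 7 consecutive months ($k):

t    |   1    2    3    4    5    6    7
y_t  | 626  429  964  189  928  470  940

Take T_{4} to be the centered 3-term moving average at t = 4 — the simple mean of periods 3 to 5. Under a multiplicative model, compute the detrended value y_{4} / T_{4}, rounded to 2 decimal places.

0.27

Trend T_4 = (964 + 189 + 928) / 3 = 2081/3 = 693.6667
Ratio to trend: 189 / 693.6667 = 0.27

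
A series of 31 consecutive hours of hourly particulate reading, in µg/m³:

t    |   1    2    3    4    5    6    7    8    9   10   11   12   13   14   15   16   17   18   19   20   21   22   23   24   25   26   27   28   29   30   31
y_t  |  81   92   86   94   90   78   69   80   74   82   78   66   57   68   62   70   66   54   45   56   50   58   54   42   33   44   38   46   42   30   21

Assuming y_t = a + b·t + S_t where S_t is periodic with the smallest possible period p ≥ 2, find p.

6

First differences y_{t+1} − y_t: 11, -6, 8, -4, -12, -9, 11, -6, 8, -4, -12, -9, 11, -6, …
The difference pattern repeats every 6 terms and not for any smaller step, so p = 6.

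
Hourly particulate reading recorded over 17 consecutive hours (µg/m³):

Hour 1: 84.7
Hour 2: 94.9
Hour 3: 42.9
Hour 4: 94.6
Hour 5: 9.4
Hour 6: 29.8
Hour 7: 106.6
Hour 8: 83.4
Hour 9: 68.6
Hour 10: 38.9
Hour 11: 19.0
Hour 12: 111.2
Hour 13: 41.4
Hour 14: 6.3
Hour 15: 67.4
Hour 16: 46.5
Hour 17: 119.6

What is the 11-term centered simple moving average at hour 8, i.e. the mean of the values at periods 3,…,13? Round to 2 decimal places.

58.71

Sum of periods 3–13: 42.9 + 94.6 + 9.4 + 29.8 + 106.6 + 83.4 + 68.6 + 38.9 + 19.0 + 111.2 + 41.4 = 645.8
Divide by 11: 645.8 / 11 = 58.71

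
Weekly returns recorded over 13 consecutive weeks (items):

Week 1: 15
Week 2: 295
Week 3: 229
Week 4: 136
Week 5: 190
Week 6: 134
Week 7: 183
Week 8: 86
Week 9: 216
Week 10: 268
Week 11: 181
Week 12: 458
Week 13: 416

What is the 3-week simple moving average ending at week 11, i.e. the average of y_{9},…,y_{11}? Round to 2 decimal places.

Sum of periods 9–11: 216 + 268 + 181 = 665
Divide by 3: 665 / 3 = 221.67

221.67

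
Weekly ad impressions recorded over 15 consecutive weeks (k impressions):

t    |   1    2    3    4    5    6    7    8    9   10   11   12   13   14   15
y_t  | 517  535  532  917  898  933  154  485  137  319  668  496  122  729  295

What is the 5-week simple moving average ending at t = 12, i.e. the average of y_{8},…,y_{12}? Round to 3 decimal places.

421.000

Sum of periods 8–12: 485 + 137 + 319 + 668 + 496 = 2105
Divide by 5: 2105 / 5 = 421.000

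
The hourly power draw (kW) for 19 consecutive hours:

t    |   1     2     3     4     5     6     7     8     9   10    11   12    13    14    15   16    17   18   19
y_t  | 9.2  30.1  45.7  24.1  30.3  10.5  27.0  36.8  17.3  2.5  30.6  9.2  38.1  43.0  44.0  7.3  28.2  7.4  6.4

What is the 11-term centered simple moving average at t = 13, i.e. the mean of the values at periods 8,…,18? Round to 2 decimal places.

Sum of periods 8–18: 36.8 + 17.3 + 2.5 + 30.6 + 9.2 + 38.1 + 43.0 + 44.0 + 7.3 + 28.2 + 7.4 = 264.4
Divide by 11: 264.4 / 11 = 24.04

24.04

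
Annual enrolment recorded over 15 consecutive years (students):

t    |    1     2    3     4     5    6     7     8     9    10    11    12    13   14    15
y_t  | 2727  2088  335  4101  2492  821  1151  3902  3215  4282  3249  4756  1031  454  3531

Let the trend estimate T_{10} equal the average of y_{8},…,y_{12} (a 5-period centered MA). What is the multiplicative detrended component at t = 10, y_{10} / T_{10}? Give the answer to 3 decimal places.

Trend T_10 = (3902 + 3215 + 4282 + 3249 + 4756) / 5 = 19404/5 = 3880.80000
Ratio to trend: 4282 / 3880.80000 = 1.103

1.103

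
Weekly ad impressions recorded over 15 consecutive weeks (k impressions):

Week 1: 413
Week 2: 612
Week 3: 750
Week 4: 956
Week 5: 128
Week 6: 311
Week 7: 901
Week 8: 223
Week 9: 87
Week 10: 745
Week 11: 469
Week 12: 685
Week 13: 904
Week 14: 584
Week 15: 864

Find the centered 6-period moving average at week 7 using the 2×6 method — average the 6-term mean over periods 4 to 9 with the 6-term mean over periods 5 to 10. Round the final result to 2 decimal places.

Sum over 4–9: 956 + 128 + 311 + 901 + 223 + 87 = 2606
Sum over 5–10: 128 + 311 + 901 + 223 + 87 + 745 = 2395
CMA at t=7 = (2606 + 2395) / (2·6) = 5001 / 12 = 416.75

416.75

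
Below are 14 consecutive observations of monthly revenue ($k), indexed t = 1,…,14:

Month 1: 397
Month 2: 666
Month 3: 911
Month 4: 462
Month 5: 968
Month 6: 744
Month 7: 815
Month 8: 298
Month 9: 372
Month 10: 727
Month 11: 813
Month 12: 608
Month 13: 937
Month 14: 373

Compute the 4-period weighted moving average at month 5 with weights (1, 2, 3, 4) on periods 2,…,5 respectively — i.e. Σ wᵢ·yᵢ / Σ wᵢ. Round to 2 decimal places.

774.60

Weighted sum: 1·666 + 2·911 + 3·462 + 4·968 = 666 + 1822 + 1386 + 3872 = 7746
Weight total: 1 + 2 + 3 + 4 = 10
WMA = 7746 / 10 = 774.60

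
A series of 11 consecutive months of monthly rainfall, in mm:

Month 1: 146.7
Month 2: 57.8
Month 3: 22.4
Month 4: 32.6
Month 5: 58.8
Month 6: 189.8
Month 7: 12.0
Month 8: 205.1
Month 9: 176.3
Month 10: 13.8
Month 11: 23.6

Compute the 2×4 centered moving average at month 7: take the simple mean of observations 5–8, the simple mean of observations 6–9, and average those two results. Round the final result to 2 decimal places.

131.11

Sum over 5–8: 58.8 + 189.8 + 12.0 + 205.1 = 465.7
Sum over 6–9: 189.8 + 12.0 + 205.1 + 176.3 = 583.2
CMA at t=7 = (465.7 + 583.2) / (2·4) = 1048.9 / 8 = 131.11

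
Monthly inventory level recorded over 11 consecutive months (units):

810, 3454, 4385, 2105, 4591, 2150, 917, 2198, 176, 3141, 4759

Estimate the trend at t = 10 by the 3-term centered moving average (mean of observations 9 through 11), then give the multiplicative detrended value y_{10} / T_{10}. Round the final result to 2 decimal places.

Trend T_10 = (176 + 3141 + 4759) / 3 = 8076/3 = 2692.0000
Ratio to trend: 3141 / 2692.0000 = 1.17

1.17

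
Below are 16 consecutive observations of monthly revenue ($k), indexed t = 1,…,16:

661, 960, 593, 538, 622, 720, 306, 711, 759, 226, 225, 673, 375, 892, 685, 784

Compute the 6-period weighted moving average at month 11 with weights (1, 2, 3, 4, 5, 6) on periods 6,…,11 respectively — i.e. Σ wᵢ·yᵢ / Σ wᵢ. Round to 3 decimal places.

Weighted sum: 1·720 + 2·306 + 3·711 + 4·759 + 5·226 + 6·225 = 720 + 612 + 2133 + 3036 + 1130 + 1350 = 8981
Weight total: 1 + 2 + 3 + 4 + 5 + 6 = 21
WMA = 8981 / 21 = 427.667

427.667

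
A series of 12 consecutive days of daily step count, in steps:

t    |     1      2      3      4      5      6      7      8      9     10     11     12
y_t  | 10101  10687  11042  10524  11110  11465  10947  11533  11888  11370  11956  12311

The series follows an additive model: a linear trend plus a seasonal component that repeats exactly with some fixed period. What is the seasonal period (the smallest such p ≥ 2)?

3

First differences y_{t+1} − y_t: 586, 355, -518, 586, 355, -518, 586, 355, …
The difference pattern repeats every 3 terms and not for any smaller step, so p = 3.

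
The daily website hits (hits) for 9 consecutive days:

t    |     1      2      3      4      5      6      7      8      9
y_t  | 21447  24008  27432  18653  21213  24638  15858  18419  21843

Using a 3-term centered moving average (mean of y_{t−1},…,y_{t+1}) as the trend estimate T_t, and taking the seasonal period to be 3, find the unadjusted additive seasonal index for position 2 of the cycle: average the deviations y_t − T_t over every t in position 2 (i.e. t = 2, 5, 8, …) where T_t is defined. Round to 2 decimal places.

-287.89

Season position 2 occurs at t = 2, 5, 8 (where T_t is defined).
t=2: T_2 = 24295.6667; y_2 − T_2 = 24008 − 24295.6667 = -287.6667
t=5: T_5 = 21501.3333; y_5 − T_5 = 21213 − 21501.3333 = -288.3333
t=8: T_8 = 18706.6667; y_8 − T_8 = 18419 − 18706.6667 = -287.6667
Mean deviation: (-287.6667 + -288.3333 + -287.6667) / 3 = -287.89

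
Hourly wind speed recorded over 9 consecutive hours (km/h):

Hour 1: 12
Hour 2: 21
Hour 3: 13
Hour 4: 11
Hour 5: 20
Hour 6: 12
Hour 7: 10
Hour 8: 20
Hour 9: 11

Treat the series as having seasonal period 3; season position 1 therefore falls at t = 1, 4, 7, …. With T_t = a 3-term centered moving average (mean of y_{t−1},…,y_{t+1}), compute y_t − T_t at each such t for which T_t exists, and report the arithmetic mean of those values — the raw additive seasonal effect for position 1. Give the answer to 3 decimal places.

-3.833

Season position 1 occurs at t = 4, 7 (where T_t is defined).
t=4: T_4 = 14.66667; y_4 − T_4 = 11 − 14.66667 = -3.66667
t=7: T_7 = 14.00000; y_7 − T_7 = 10 − 14.00000 = -4.00000
Mean deviation: (-3.66667 + -4.00000) / 2 = -3.833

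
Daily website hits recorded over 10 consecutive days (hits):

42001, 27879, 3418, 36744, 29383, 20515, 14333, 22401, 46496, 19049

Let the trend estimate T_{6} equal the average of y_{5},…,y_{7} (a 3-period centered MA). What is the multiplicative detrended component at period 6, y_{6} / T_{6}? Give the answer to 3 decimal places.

Trend T_6 = (29383 + 20515 + 14333) / 3 = 64231/3 = 21410.33333
Ratio to trend: 20515 / 21410.33333 = 0.958

0.958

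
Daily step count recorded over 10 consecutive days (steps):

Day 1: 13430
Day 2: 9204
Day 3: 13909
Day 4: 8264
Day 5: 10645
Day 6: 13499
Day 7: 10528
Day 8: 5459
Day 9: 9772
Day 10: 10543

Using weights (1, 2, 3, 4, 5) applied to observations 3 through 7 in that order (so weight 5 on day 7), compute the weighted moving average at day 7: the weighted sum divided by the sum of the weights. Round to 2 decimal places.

11267.20

Weighted sum: 1·13909 + 2·8264 + 3·10645 + 4·13499 + 5·10528 = 13909 + 16528 + 31935 + 53996 + 52640 = 169008
Weight total: 1 + 2 + 3 + 4 + 5 = 15
WMA = 169008 / 15 = 11267.20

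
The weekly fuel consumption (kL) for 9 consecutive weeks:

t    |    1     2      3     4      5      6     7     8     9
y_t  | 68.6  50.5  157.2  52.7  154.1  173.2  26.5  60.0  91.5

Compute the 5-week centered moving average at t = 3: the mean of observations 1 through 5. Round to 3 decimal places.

96.620

Sum of periods 1–5: 68.6 + 50.5 + 157.2 + 52.7 + 154.1 = 483.1
Divide by 5: 483.1 / 5 = 96.620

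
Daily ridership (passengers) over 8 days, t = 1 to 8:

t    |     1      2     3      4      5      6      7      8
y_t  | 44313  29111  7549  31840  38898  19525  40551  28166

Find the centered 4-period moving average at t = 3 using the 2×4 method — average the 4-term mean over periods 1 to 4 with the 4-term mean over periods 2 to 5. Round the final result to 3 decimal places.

Sum over 1–4: 44313 + 29111 + 7549 + 31840 = 112813
Sum over 2–5: 29111 + 7549 + 31840 + 38898 = 107398
CMA at t=3 = (112813 + 107398) / (2·4) = 220211 / 8 = 27526.375

27526.375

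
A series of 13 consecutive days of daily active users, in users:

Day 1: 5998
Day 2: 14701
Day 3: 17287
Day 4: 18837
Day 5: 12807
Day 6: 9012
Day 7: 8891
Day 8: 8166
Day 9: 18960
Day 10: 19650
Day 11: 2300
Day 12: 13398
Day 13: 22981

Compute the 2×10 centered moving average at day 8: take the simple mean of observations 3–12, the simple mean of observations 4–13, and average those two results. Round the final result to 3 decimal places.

13215.500

Sum over 3–12: 17287 + 18837 + 12807 + 9012 + 8891 + 8166 + 18960 + 19650 + 2300 + 13398 = 129308
Sum over 4–13: 18837 + 12807 + 9012 + 8891 + 8166 + 18960 + 19650 + 2300 + 13398 + 22981 = 135002
CMA at t=8 = (129308 + 135002) / (2·10) = 264310 / 20 = 13215.500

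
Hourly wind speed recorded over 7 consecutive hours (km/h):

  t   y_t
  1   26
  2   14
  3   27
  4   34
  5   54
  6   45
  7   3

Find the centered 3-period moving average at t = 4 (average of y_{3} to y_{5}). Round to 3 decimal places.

38.333

Sum of periods 3–5: 27 + 34 + 54 = 115
Divide by 3: 115 / 3 = 38.333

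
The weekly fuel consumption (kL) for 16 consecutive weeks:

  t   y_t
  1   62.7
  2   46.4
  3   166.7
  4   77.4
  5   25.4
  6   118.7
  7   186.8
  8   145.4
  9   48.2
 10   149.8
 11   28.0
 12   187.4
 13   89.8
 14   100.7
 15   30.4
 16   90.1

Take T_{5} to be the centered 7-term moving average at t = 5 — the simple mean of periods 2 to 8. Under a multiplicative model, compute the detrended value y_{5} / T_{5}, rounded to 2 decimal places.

Trend T_5 = (46.4 + 166.7 + 77.4 + 25.4 + 118.7 + 186.8 + 145.4) / 7 = 766.8/7 = 109.5429
Ratio to trend: 25.4 / 109.5429 = 0.23

0.23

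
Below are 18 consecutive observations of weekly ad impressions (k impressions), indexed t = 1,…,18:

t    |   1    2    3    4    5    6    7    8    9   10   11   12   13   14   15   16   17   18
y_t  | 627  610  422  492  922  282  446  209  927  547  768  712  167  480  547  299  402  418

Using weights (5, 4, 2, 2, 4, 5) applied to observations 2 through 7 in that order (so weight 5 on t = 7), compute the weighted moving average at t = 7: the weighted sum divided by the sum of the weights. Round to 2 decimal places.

Weighted sum: 5·610 + 4·422 + 2·492 + 2·922 + 4·282 + 5·446 = 3050 + 1688 + 984 + 1844 + 1128 + 2230 = 10924
Weight total: 5 + 4 + 2 + 2 + 4 + 5 = 22
WMA = 10924 / 22 = 496.55

496.55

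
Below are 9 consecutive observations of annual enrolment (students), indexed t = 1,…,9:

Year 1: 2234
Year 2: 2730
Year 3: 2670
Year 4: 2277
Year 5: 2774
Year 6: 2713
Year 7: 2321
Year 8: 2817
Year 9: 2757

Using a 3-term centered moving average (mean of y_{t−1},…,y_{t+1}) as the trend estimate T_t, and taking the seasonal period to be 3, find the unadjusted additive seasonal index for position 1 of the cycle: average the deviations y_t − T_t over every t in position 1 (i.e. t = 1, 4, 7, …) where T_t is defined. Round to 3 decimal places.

-296.333

Season position 1 occurs at t = 4, 7 (where T_t is defined).
t=4: T_4 = 2573.66667; y_4 − T_4 = 2277 − 2573.66667 = -296.66667
t=7: T_7 = 2617.00000; y_7 − T_7 = 2321 − 2617.00000 = -296.00000
Mean deviation: (-296.66667 + -296.00000) / 2 = -296.333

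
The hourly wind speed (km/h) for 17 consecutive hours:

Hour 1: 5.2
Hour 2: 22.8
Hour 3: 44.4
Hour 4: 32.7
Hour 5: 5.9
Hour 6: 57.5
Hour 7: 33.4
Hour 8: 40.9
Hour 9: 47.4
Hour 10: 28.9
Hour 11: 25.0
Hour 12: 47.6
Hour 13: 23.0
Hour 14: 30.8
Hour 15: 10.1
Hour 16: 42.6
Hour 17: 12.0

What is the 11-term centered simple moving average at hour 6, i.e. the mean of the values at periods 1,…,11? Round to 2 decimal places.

31.28

Sum of periods 1–11: 5.2 + 22.8 + 44.4 + 32.7 + 5.9 + 57.5 + 33.4 + 40.9 + 47.4 + 28.9 + 25.0 = 344.1
Divide by 11: 344.1 / 11 = 31.28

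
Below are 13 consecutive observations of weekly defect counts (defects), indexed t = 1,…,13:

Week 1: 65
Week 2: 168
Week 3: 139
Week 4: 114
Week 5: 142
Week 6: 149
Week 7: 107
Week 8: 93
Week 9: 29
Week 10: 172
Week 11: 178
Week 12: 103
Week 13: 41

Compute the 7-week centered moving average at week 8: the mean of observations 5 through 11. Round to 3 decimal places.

Sum of periods 5–11: 142 + 149 + 107 + 93 + 29 + 172 + 178 = 870
Divide by 7: 870 / 7 = 124.286

124.286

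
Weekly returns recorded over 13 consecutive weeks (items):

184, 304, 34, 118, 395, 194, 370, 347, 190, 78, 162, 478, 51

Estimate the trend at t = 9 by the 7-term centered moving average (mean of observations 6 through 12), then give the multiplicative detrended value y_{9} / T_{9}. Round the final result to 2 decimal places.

Trend T_9 = (194 + 370 + 347 + 190 + 78 + 162 + 478) / 7 = 1819/7 = 259.8571
Ratio to trend: 190 / 259.8571 = 0.73

0.73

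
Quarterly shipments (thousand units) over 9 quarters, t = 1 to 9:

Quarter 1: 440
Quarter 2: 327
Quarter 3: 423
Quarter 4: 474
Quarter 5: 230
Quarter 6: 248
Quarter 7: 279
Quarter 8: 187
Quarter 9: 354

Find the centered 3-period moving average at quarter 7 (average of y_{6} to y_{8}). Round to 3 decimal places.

238.000

Sum of periods 6–8: 248 + 279 + 187 = 714
Divide by 3: 714 / 3 = 238.000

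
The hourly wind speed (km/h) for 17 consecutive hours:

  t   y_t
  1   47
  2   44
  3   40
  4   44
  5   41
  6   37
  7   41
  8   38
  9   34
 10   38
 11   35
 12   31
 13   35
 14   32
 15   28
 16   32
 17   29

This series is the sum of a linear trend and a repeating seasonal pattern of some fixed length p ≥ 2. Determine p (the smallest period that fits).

First differences y_{t+1} − y_t: -3, -4, 4, -3, -4, 4, -3, -4, …
The difference pattern repeats every 3 terms and not for any smaller step, so p = 3.

3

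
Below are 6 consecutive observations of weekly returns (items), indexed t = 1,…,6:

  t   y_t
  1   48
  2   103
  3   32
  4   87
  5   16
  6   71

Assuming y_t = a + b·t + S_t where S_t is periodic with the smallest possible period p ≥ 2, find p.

2

First differences y_{t+1} − y_t: 55, -71, 55, -71, 55, …
The difference pattern repeats every 2 terms and not for any smaller step, so p = 2.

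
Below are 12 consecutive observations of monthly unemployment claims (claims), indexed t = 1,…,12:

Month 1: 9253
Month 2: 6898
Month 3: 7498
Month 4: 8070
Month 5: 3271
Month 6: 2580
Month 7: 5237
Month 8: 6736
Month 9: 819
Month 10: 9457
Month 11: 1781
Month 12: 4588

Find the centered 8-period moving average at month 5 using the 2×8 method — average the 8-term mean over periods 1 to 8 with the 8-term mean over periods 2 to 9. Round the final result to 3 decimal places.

5665.750

Sum over 1–8: 9253 + 6898 + 7498 + 8070 + 3271 + 2580 + 5237 + 6736 = 49543
Sum over 2–9: 6898 + 7498 + 8070 + 3271 + 2580 + 5237 + 6736 + 819 = 41109
CMA at t=5 = (49543 + 41109) / (2·8) = 90652 / 16 = 5665.750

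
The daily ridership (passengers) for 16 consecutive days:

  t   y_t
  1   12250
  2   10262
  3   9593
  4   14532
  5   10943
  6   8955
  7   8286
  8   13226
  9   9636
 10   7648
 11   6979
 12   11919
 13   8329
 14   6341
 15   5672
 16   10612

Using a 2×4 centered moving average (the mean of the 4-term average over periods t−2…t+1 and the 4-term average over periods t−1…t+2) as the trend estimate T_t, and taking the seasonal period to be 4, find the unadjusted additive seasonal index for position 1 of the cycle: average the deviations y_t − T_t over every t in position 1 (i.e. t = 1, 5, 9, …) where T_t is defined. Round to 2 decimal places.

Season position 1 occurs at t = 5, 9, 13 (where T_t is defined).
t=5: T_5 = 10842.3750; y_5 − T_5 = 10943 − 10842.3750 = 100.6250
t=9: T_9 = 9535.6250; y_9 − T_9 = 9636 − 9535.6250 = 100.3750
t=13: T_13 = 8228.6250; y_13 − T_13 = 8329 − 8228.6250 = 100.3750
Mean deviation: (100.6250 + 100.3750 + 100.3750) / 3 = 100.46

100.46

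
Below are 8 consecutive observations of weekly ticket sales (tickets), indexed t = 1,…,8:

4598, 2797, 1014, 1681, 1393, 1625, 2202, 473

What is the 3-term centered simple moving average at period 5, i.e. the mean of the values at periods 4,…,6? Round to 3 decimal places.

1566.333

Sum of periods 4–6: 1681 + 1393 + 1625 = 4699
Divide by 3: 4699 / 3 = 1566.333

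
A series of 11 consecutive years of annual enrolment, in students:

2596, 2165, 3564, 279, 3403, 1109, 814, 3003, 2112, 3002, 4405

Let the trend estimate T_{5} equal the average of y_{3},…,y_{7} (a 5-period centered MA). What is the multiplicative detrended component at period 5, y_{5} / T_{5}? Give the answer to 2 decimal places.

1.86

Trend T_5 = (3564 + 279 + 3403 + 1109 + 814) / 5 = 9169/5 = 1833.8000
Ratio to trend: 3403 / 1833.8000 = 1.86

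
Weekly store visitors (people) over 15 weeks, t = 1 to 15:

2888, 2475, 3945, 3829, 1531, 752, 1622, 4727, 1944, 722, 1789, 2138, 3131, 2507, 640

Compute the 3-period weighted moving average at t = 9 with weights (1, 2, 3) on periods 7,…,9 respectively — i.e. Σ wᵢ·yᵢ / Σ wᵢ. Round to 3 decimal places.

2818.000

Weighted sum: 1·1622 + 2·4727 + 3·1944 = 1622 + 9454 + 5832 = 16908
Weight total: 1 + 2 + 3 = 6
WMA = 16908 / 6 = 2818.000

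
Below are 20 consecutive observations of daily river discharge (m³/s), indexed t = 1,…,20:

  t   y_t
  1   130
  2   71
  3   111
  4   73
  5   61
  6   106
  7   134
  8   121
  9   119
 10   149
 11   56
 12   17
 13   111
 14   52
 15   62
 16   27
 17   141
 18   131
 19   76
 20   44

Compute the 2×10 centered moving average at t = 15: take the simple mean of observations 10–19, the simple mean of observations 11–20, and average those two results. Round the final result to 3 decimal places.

Sum over 10–19: 149 + 56 + 17 + 111 + 52 + 62 + 27 + 141 + 131 + 76 = 822
Sum over 11–20: 56 + 17 + 111 + 52 + 62 + 27 + 141 + 131 + 76 + 44 = 717
CMA at t=15 = (822 + 717) / (2·10) = 1539 / 20 = 76.950

76.950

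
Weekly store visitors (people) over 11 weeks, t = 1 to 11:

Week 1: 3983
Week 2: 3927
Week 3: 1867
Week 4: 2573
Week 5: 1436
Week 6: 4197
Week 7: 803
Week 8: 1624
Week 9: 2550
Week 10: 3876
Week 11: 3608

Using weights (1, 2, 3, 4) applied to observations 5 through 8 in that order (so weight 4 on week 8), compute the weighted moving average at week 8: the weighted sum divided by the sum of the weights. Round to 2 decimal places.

Weighted sum: 1·1436 + 2·4197 + 3·803 + 4·1624 = 1436 + 8394 + 2409 + 6496 = 18735
Weight total: 1 + 2 + 3 + 4 = 10
WMA = 18735 / 10 = 1873.50

1873.50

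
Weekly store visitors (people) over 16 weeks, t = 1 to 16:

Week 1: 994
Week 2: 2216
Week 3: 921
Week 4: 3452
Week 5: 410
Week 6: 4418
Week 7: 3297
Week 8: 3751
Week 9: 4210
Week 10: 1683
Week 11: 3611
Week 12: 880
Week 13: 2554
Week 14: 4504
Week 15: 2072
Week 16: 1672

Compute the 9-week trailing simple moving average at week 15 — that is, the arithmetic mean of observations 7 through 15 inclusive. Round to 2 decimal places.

Sum of periods 7–15: 3297 + 3751 + 4210 + 1683 + 3611 + 880 + 2554 + 4504 + 2072 = 26562
Divide by 9: 26562 / 9 = 2951.33

2951.33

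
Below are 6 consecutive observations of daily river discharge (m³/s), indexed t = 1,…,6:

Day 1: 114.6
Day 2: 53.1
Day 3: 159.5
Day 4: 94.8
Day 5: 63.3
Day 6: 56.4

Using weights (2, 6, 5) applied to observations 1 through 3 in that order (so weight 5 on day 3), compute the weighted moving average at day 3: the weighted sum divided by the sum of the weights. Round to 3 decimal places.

Weighted sum: 2·114.6 + 6·53.1 + 5·159.5 = 229.2 + 318.6 + 797.5 = 1345.3
Weight total: 2 + 6 + 5 = 13
WMA = 1345.3 / 13 = 103.485

103.485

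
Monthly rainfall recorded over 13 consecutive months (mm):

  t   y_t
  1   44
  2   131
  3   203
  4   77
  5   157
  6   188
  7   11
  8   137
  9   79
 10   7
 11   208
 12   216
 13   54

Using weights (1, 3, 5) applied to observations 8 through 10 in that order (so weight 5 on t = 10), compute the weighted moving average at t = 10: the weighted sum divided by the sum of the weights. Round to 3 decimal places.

Weighted sum: 1·137 + 3·79 + 5·7 = 137 + 237 + 35 = 409
Weight total: 1 + 3 + 5 = 9
WMA = 409 / 9 = 45.444

45.444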